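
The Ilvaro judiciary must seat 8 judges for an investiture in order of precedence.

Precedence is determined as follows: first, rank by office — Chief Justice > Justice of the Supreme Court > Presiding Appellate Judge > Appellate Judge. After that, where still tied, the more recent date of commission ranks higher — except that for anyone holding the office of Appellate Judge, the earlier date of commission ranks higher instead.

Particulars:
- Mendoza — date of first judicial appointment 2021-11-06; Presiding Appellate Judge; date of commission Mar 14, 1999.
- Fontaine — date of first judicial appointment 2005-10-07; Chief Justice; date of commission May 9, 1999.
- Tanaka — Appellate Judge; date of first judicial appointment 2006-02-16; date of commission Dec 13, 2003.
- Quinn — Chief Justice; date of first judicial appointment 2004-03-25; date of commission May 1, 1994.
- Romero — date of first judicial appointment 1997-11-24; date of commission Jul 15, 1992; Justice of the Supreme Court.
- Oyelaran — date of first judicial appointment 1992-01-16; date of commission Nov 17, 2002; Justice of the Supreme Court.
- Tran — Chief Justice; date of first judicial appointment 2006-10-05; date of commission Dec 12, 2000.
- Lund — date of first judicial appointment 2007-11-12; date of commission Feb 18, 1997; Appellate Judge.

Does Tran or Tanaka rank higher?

By office: Tran, Fontaine and Quinn (Chief Justice); then Oyelaran and Romero (Justice of the Supreme Court); then Mendoza (Presiding Appellate Judge); then Lund and Tanaka (Appellate Judge).
Among Tran, Fontaine and Quinn, by date of commission (later first): Tran (Dec 12, 2000) before Fontaine (May 9, 1999) before Quinn (May 1, 1994).
Among Oyelaran and Romero, by date of commission (later first): Oyelaran (Nov 17, 2002) before Romero (Jul 15, 1992).
Among Lund and Tanaka, by date of commission (earlier first) (reversed rule for this group): Lund (Feb 18, 1997) before Tanaka (Dec 13, 2003).
So Tran takes precedence.

Tran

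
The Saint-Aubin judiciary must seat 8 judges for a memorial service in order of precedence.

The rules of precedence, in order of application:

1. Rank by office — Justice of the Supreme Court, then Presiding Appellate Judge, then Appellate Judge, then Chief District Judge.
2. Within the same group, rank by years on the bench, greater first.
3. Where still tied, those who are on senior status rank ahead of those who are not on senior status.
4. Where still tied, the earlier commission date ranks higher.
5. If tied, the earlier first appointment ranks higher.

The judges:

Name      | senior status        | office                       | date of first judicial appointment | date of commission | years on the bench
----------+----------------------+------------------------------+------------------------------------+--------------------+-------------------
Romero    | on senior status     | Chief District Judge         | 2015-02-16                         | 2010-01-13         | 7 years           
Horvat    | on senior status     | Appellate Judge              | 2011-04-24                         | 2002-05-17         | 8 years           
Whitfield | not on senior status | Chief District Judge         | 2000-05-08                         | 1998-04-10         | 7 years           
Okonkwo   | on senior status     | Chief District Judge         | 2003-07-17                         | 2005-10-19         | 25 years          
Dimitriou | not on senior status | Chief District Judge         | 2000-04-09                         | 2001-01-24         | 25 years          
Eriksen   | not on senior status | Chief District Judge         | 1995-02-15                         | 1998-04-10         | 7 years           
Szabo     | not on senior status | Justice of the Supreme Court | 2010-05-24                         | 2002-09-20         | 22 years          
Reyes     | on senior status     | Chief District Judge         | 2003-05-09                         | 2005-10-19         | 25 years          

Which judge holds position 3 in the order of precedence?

Reyes

By office: Szabo (Justice of the Supreme Court); then Horvat (Appellate Judge); then Reyes, Okonkwo, Dimitriou, Romero, Eriksen and Whitfield (Chief District Judge).
Among Reyes, Okonkwo, Dimitriou, Romero, Eriksen and Whitfield, by years on the bench (higher first): Reyes, Okonkwo and Dimitriou (25 years) before Romero, Eriksen and Whitfield (7 years).
Among Reyes, Okonkwo and Dimitriou, on senior status before not on senior status: Reyes and Okonkwo (on senior status) before Dimitriou (not on senior status).
Reyes and Okonkwo both have date of commission 2005-10-19, so the next rule applies.
Among Reyes and Okonkwo, by date of first judicial appointment (earlier first): Reyes (2003-05-09) before Okonkwo (2003-07-17).
Among Romero, Eriksen and Whitfield, on senior status before not on senior status: Romero (on senior status) before Eriksen and Whitfield (not on senior status).
Eriksen and Whitfield both have date of commission 1998-04-10, so the next rule applies.
Among Eriksen and Whitfield, by date of first judicial appointment (earlier first): Eriksen (1995-02-15) before Whitfield (2000-05-08).
Order: Szabo, Horvat, Reyes, Okonkwo, Dimitriou, Romero, Eriksen, Whitfield.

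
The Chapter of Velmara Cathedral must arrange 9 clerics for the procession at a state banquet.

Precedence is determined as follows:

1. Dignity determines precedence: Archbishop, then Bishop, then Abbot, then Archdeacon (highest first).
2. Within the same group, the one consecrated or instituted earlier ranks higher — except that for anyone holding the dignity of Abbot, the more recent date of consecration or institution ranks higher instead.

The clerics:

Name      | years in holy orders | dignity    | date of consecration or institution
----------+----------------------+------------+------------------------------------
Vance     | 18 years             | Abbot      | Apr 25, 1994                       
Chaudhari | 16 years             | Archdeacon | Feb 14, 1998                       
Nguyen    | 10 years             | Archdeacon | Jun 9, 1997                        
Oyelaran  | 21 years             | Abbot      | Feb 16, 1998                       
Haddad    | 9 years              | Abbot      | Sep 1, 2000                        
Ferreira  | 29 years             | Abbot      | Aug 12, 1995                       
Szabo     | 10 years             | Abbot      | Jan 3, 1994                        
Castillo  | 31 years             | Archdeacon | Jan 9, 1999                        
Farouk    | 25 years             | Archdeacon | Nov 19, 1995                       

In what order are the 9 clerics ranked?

Haddad, Oyelaran, Ferreira, Vance, Szabo, Farouk, Nguyen, Chaudhari, Castillo

By dignity: Haddad, Oyelaran, Ferreira, Vance and Szabo (Abbot); then Farouk, Nguyen, Chaudhari and Castillo (Archdeacon).
Among Haddad, Oyelaran, Ferreira, Vance and Szabo, by date of consecration or institution (later first) (reversed rule for this group): Haddad (Sep 1, 2000) before Oyelaran (Feb 16, 1998) before Ferreira (Aug 12, 1995) before Vance (Apr 25, 1994) before Szabo (Jan 3, 1994).
Among Farouk, Nguyen, Chaudhari and Castillo, by date of consecration or institution (earlier first): Farouk (Nov 19, 1995) before Nguyen (Jun 9, 1997) before Chaudhari (Feb 14, 1998) before Castillo (Jan 9, 1999).
Full order: Haddad, Oyelaran, Ferreira, Vance, Szabo, Farouk, Nguyen, Chaudhari, Castillo.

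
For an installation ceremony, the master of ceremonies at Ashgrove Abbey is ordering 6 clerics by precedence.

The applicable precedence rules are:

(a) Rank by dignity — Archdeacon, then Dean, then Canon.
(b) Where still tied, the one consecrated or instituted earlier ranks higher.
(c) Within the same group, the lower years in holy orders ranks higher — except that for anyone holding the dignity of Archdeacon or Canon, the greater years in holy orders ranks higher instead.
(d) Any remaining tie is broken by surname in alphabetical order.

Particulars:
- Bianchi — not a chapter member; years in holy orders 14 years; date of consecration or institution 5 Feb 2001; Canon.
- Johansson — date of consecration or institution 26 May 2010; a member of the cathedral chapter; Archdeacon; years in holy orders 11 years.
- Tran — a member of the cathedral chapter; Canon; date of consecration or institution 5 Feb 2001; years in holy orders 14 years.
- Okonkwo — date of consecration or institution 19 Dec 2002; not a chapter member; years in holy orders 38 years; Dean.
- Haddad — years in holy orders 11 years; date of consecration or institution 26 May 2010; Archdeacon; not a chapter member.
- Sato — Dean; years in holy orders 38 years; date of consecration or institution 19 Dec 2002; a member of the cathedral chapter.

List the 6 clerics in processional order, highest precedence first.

By dignity: Haddad and Johansson (Archdeacon); then Okonkwo and Sato (Dean); then Bianchi and Tran (Canon).
Haddad and Johansson both have date of consecration or institution 26 May 2010, so the next rule applies.
Haddad and Johansson both have years in holy orders 11 years, so the next rule applies.
Among Haddad and Johansson, alphabetically by surname: Haddad before Johansson.
Okonkwo and Sato both have date of consecration or institution 19 Dec 2002, so the next rule applies.
Okonkwo and Sato both have years in holy orders 38 years, so the next rule applies.
Among Okonkwo and Sato, alphabetically by surname: Okonkwo before Sato.
Bianchi and Tran both have date of consecration or institution 5 Feb 2001, so the next rule applies.
Bianchi and Tran both have years in holy orders 14 years, so the next rule applies.
Among Bianchi and Tran, alphabetically by surname: Bianchi before Tran.
Full order: Haddad, Johansson, Okonkwo, Sato, Bianchi, Tran.

Haddad, Johansson, Okonkwo, Sato, Bianchi, Tran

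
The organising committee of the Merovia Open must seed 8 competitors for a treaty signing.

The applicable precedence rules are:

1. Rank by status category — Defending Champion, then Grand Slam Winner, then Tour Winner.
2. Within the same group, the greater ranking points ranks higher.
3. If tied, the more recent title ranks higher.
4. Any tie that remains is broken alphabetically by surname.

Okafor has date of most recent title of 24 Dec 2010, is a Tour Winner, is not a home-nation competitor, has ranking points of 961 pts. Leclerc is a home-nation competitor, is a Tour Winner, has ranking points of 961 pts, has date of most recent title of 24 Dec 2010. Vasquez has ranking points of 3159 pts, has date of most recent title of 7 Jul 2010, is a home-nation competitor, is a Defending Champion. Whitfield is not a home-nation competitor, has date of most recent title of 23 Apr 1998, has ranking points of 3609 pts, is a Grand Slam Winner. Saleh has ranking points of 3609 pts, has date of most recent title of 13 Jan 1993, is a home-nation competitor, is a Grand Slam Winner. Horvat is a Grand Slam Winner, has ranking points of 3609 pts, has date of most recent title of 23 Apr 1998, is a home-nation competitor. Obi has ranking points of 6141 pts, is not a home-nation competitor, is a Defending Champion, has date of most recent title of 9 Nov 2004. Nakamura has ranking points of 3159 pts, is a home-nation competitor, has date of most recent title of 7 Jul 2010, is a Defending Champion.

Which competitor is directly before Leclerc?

By status category: Obi, Nakamura and Vasquez (Defending Champion); then Horvat, Whitfield and Saleh (Grand Slam Winner); then Leclerc and Okafor (Tour Winner).
Among Obi, Nakamura and Vasquez, by ranking points (higher first): Obi (6141 pts) before Nakamura and Vasquez (3159 pts).
Nakamura and Vasquez both have date of most recent title 7 Jul 2010, so the next rule applies.
Among Nakamura and Vasquez, alphabetically by surname: Nakamura before Vasquez.
Horvat, Whitfield and Saleh all have ranking points 3609 pts, so the next rule applies.
Among Horvat, Whitfield and Saleh, by date of most recent title (later first): Horvat and Whitfield (23 Apr 1998) before Saleh (13 Jan 1993).
Among Horvat and Whitfield, alphabetically by surname: Horvat before Whitfield.
Leclerc and Okafor both have ranking points 961 pts, so the next rule applies.
Leclerc and Okafor both have date of most recent title 24 Dec 2010, so the next rule applies.
Among Leclerc and Okafor, alphabetically by surname: Leclerc before Okafor.
Order: Obi, Nakamura, Vasquez, Horvat, Whitfield, Saleh, Leclerc, Okafor.

Saleh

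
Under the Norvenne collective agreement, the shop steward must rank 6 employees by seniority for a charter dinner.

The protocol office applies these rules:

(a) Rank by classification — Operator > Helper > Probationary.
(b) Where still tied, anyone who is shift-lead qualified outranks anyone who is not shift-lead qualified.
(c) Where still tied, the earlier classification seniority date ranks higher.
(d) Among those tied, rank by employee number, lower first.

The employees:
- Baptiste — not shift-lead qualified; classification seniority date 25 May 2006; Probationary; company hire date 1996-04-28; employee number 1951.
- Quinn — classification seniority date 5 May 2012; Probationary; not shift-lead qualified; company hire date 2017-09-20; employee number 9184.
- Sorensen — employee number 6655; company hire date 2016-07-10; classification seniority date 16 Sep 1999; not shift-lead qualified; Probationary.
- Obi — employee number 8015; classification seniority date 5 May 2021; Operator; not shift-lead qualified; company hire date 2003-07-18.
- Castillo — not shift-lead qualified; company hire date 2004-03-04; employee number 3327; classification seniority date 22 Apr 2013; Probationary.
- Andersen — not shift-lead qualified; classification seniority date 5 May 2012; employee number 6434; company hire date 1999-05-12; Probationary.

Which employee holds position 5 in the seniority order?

By classification: Obi (Operator); then Sorensen, Baptiste, Andersen, Quinn and Castillo (Probationary).
Sorensen, Baptiste, Andersen, Quinn and Castillo are each not shift-lead qualified, so the next rule applies.
Among Sorensen, Baptiste, Andersen, Quinn and Castillo, by classification seniority date (earlier first): Sorensen (16 Sep 1999) before Baptiste (25 May 2006) before Andersen and Quinn (5 May 2012) before Castillo (22 Apr 2013).
Among Andersen and Quinn, by employee number (lower first): Andersen (6434) before Quinn (9184).
Order: Obi, Sorensen, Baptiste, Andersen, Quinn, Castillo.

Quinn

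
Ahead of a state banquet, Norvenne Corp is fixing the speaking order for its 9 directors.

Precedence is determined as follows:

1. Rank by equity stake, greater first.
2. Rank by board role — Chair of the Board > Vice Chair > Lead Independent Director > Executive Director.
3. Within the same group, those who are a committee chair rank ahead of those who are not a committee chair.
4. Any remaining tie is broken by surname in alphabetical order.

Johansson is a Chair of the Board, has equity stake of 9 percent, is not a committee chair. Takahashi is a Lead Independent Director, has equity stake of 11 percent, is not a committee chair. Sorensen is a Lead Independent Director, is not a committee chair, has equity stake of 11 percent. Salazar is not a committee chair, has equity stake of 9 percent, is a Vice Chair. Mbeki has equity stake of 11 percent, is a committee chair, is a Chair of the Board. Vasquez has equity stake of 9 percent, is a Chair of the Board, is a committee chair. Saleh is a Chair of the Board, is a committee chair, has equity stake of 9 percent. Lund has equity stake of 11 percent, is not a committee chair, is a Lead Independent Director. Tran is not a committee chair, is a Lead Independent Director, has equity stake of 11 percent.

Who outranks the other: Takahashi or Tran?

By equity stake (higher first): Mbeki, Lund, Sorensen, Takahashi and Tran (each 11 percent); then Saleh, Vasquez, Johansson and Salazar (each 9 percent).
Among Mbeki, Lund, Sorensen, Takahashi and Tran, by board role: Mbeki (Chair of the Board) before Lund, Sorensen, Takahashi and Tran (Lead Independent Director).
Lund, Sorensen, Takahashi and Tran are each not a committee chair, so the next rule applies.
Among Lund, Sorensen, Takahashi and Tran, alphabetically by surname: Lund before Sorensen before Takahashi before Tran.
Among Saleh, Vasquez, Johansson and Salazar, by board role: Saleh, Vasquez and Johansson (Chair of the Board) before Salazar (Vice Chair).
Among Saleh, Vasquez and Johansson, a committee chair before not a committee chair: Saleh and Vasquez (a committee chair) before Johansson (not a committee chair).
Among Saleh and Vasquez, alphabetically by surname: Saleh before Vasquez.
So Takahashi takes precedence.

Takahashi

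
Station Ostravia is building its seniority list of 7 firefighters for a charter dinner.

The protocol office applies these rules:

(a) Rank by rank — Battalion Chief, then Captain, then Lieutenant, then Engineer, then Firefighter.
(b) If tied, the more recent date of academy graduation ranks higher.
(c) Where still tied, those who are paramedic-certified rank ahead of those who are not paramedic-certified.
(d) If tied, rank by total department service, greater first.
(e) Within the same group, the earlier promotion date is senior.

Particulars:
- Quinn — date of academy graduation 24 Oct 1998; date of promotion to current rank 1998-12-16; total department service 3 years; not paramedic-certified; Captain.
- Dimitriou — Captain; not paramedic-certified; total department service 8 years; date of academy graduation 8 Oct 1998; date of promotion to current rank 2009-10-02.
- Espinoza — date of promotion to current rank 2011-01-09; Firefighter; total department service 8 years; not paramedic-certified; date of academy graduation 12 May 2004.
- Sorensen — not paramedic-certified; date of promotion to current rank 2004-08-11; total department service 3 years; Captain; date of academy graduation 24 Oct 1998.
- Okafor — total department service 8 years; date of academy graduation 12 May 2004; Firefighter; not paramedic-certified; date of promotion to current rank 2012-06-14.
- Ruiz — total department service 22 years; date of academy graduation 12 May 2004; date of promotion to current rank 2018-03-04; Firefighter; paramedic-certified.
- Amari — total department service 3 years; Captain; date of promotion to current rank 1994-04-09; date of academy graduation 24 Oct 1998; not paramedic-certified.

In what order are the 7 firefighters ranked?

By rank: Amari, Quinn, Sorensen and Dimitriou (Captain); then Ruiz, Espinoza and Okafor (Firefighter).
Among Amari, Quinn, Sorensen and Dimitriou, by date of academy graduation (later first): Amari, Quinn and Sorensen (24 Oct 1998) before Dimitriou (8 Oct 1998).
Amari, Quinn and Sorensen are each not paramedic-certified, so the next rule applies.
Amari, Quinn and Sorensen all have total department service 3 years, so the next rule applies.
Among Amari, Quinn and Sorensen, by date of promotion to current rank (earlier first): Amari (1994-04-09) before Quinn (1998-12-16) before Sorensen (2004-08-11).
Ruiz, Espinoza and Okafor all have date of academy graduation 12 May 2004, so the next rule applies.
Among Ruiz, Espinoza and Okafor, paramedic-certified before not paramedic-certified: Ruiz (paramedic-certified) before Espinoza and Okafor (not paramedic-certified).
Espinoza and Okafor both have total department service 8 years, so the next rule applies.
Among Espinoza and Okafor, by date of promotion to current rank (earlier first): Espinoza (2011-01-09) before Okafor (2012-06-14).
Full order: Amari, Quinn, Sorensen, Dimitriou, Ruiz, Espinoza, Okafor.

Amari, Quinn, Sorensen, Dimitriou, Ruiz, Espinoza, Okafor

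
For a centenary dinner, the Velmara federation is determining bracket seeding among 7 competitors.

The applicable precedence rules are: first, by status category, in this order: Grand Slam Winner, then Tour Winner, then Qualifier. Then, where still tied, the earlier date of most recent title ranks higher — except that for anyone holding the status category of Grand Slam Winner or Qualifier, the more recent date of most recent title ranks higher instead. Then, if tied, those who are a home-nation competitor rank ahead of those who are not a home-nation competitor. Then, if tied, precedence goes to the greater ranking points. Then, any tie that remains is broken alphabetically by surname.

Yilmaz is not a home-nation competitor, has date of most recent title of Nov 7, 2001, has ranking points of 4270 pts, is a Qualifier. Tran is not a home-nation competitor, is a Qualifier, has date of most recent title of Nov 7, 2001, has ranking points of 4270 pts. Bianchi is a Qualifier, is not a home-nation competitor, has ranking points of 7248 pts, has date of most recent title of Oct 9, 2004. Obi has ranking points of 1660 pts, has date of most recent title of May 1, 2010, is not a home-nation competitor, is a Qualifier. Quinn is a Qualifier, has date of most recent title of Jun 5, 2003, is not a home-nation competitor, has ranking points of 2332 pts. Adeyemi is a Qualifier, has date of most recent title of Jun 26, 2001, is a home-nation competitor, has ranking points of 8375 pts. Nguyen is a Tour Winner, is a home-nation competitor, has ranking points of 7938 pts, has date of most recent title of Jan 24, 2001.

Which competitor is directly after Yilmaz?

By status category: Nguyen (Tour Winner); then Obi, Bianchi, Quinn, Tran, Yilmaz and Adeyemi (Qualifier).
Among Obi, Bianchi, Quinn, Tran, Yilmaz and Adeyemi, by date of most recent title (later first) (reversed rule for this group): Obi (May 1, 2010) before Bianchi (Oct 9, 2004) before Quinn (Jun 5, 2003) before Tran and Yilmaz (Nov 7, 2001) before Adeyemi (Jun 26, 2001).
Tran and Yilmaz are each not a home-nation competitor, so the next rule applies.
Tran and Yilmaz both have ranking points 4270 pts, so the next rule applies.
Among Tran and Yilmaz, alphabetically by surname: Tran before Yilmaz.
Order: Nguyen, Obi, Bianchi, Quinn, Tran, Yilmaz, Adeyemi.

Adeyemi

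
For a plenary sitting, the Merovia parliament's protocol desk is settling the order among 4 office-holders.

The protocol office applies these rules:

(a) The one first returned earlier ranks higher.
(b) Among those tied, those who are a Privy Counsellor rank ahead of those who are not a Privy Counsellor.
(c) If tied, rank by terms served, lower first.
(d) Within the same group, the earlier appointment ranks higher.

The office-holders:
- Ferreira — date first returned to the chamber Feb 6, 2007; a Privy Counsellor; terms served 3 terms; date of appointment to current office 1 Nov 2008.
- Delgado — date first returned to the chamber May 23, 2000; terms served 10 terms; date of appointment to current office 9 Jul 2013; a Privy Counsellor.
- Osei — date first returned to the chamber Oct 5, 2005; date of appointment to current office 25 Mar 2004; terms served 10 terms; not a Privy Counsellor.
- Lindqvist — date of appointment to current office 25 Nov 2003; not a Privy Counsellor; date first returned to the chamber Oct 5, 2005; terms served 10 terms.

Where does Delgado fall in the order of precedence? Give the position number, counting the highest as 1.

1

By date first returned to the chamber (earlier first): Delgado (May 23, 2000); then Lindqvist and Osei (both Oct 5, 2005); then Ferreira (Feb 6, 2007).
Lindqvist and Osei are each not a Privy Counsellor, so the next rule applies.
Lindqvist and Osei both have terms served 10 terms, so the next rule applies.
Among Lindqvist and Osei, by date of appointment to current office (earlier first): Lindqvist (25 Nov 2003) before Osei (25 Mar 2004).
Order: Delgado, Lindqvist, Osei, Ferreira. So position 1.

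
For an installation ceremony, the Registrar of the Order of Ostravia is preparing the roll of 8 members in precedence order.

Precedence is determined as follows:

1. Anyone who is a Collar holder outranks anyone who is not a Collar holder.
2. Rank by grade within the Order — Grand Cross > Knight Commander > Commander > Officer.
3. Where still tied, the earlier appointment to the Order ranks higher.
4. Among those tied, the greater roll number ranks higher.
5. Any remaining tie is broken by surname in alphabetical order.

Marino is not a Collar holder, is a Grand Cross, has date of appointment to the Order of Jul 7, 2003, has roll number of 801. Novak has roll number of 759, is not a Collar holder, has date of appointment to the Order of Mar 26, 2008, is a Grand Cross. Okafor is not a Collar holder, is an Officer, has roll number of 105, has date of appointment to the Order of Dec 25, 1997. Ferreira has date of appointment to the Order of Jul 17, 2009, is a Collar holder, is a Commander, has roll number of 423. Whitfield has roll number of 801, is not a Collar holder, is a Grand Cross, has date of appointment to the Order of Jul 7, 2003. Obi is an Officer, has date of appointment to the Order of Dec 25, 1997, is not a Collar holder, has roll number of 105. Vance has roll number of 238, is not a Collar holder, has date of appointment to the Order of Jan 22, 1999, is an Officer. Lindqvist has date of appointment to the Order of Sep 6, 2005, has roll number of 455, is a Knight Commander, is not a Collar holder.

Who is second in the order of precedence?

By the first rule: Ferreira (a Collar holder); then Marino, Whitfield, Novak, Lindqvist, Obi, Okafor and Vance (each not a Collar holder).
Among Marino, Whitfield, Novak, Lindqvist, Obi, Okafor and Vance, by grade within the Order: Marino, Whitfield and Novak (Grand Cross) before Lindqvist (Knight Commander) before Obi, Okafor and Vance (Officer).
Among Marino, Whitfield and Novak, by date of appointment to the Order (earlier first): Marino and Whitfield (Jul 7, 2003) before Novak (Mar 26, 2008).
Marino and Whitfield both have roll number 801, so the next rule applies.
Among Marino and Whitfield, alphabetically by surname: Marino before Whitfield.
Among Obi, Okafor and Vance, by date of appointment to the Order (earlier first): Obi and Okafor (Dec 25, 1997) before Vance (Jan 22, 1999).
Obi and Okafor both have roll number 105, so the next rule applies.
Among Obi and Okafor, alphabetically by surname: Obi before Okafor.
Order: Ferreira, Marino, Whitfield, Novak, Lindqvist, Obi, Okafor, Vance.

Marino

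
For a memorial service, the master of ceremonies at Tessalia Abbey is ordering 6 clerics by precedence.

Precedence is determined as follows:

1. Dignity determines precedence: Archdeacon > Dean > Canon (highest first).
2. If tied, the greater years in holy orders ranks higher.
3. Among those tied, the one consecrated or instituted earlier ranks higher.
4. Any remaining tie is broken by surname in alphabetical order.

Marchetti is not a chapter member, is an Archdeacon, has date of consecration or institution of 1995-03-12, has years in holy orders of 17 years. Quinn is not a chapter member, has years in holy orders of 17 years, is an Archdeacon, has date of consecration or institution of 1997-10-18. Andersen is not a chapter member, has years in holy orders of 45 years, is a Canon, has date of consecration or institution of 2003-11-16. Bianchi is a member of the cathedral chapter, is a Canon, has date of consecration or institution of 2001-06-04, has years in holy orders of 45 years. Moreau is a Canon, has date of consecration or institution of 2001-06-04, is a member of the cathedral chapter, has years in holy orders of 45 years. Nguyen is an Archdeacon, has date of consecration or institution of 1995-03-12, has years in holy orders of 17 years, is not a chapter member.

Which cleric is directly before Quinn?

Nguyen

By dignity: Marchetti, Nguyen and Quinn (Archdeacon); then Bianchi, Moreau and Andersen (Canon).
Marchetti, Nguyen and Quinn all have years in holy orders 17 years, so the next rule applies.
Among Marchetti, Nguyen and Quinn, by date of consecration or institution (earlier first): Marchetti and Nguyen (1995-03-12) before Quinn (1997-10-18).
Among Marchetti and Nguyen, alphabetically by surname: Marchetti before Nguyen.
Bianchi, Moreau and Andersen all have years in holy orders 45 years, so the next rule applies.
Among Bianchi, Moreau and Andersen, by date of consecration or institution (earlier first): Bianchi and Moreau (2001-06-04) before Andersen (2003-11-16).
Among Bianchi and Moreau, alphabetically by surname: Bianchi before Moreau.
Order: Marchetti, Nguyen, Quinn, Bianchi, Moreau, Andersen.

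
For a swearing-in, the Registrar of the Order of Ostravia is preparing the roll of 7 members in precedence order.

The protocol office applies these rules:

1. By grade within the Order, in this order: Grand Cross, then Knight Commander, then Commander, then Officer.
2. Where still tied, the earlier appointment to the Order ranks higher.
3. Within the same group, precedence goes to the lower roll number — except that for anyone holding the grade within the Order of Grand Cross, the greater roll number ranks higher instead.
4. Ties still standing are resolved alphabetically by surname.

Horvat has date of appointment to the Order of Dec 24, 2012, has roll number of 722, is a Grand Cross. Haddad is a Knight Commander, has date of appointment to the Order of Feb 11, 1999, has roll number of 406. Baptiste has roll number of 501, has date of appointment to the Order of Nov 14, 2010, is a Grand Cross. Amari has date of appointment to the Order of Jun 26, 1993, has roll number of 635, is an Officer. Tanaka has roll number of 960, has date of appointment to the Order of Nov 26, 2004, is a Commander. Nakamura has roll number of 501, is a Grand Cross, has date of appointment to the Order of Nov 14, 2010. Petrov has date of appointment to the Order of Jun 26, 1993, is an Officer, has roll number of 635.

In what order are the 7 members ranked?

Baptiste, Nakamura, Horvat, Haddad, Tanaka, Amari, Petrov

By grade within the Order: Baptiste, Nakamura and Horvat (Grand Cross); then Haddad (Knight Commander); then Tanaka (Commander); then Amari and Petrov (Officer).
Among Baptiste, Nakamura and Horvat, by date of appointment to the Order (earlier first): Baptiste and Nakamura (Nov 14, 2010) before Horvat (Dec 24, 2012).
Baptiste and Nakamura both have roll number 501, so the next rule applies.
Among Baptiste and Nakamura, alphabetically by surname: Baptiste before Nakamura.
Amari and Petrov both have date of appointment to the Order Jun 26, 1993, so the next rule applies.
Amari and Petrov both have roll number 635, so the next rule applies.
Among Amari and Petrov, alphabetically by surname: Amari before Petrov.
Full order: Baptiste, Nakamura, Horvat, Haddad, Tanaka, Amari, Petrov.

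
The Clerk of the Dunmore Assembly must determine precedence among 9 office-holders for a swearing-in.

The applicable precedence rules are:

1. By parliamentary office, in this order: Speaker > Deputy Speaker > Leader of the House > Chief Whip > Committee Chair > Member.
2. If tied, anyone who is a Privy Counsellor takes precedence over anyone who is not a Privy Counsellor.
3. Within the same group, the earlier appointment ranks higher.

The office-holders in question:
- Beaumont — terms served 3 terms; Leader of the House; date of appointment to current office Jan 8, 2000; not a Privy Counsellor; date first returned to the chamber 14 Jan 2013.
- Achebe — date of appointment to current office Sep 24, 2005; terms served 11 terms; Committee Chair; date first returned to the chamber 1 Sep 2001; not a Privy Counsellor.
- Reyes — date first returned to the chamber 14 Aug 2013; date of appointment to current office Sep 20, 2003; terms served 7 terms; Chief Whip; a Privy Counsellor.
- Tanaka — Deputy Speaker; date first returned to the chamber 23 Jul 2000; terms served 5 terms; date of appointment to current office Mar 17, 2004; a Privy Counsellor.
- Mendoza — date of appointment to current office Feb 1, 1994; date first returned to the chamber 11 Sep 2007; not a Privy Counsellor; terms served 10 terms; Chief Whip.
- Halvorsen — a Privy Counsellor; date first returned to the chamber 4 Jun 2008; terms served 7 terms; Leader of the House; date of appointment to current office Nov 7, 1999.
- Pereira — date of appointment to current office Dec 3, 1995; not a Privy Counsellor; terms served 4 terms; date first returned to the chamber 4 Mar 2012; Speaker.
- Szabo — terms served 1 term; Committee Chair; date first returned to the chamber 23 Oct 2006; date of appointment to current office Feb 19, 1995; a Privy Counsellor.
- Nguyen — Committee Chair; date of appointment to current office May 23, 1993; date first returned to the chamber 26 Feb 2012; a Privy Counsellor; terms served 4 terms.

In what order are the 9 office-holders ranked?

Pereira, Tanaka, Halvorsen, Beaumont, Reyes, Mendoza, Nguyen, Szabo, Achebe

By parliamentary office: Pereira (Speaker); then Tanaka (Deputy Speaker); then Halvorsen and Beaumont (Leader of the House); then Reyes and Mendoza (Chief Whip); then Nguyen, Szabo and Achebe (Committee Chair).
Among Halvorsen and Beaumont, a Privy Counsellor before not a Privy Counsellor: Halvorsen (a Privy Counsellor) before Beaumont (not a Privy Counsellor).
Among Reyes and Mendoza, a Privy Counsellor before not a Privy Counsellor: Reyes (a Privy Counsellor) before Mendoza (not a Privy Counsellor).
Among Nguyen, Szabo and Achebe, a Privy Counsellor before not a Privy Counsellor: Nguyen and Szabo (a Privy Counsellor) before Achebe (not a Privy Counsellor).
Among Nguyen and Szabo, by date of appointment to current office (earlier first): Nguyen (May 23, 1993) before Szabo (Feb 19, 1995).
Full order: Pereira, Tanaka, Halvorsen, Beaumont, Reyes, Mendoza, Nguyen, Szabo, Achebe.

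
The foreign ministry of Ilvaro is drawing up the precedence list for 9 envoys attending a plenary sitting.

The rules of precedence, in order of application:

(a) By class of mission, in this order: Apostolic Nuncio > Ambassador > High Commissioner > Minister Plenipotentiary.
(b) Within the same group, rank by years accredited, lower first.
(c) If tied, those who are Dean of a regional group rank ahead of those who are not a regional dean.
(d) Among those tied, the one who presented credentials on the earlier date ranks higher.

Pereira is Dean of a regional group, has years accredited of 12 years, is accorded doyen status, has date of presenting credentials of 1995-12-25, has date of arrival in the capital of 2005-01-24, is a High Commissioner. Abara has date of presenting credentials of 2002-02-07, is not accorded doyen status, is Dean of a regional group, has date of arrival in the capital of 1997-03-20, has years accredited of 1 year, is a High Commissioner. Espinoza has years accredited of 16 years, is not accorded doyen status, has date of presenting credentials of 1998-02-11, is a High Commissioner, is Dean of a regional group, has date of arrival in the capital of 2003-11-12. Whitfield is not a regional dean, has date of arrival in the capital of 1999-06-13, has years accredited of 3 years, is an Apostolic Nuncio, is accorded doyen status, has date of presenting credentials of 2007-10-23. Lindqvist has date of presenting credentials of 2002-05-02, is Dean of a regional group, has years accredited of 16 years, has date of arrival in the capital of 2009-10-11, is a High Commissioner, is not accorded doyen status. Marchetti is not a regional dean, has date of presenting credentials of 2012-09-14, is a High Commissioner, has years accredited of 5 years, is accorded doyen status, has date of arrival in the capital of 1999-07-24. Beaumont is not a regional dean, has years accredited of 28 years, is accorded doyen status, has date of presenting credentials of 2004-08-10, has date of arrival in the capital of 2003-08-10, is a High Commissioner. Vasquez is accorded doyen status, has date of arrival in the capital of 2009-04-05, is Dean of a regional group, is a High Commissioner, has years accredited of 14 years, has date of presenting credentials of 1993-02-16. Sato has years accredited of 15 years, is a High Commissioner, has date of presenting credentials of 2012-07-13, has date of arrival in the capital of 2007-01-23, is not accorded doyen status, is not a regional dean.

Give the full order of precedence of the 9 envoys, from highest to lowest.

Whitfield, Abara, Marchetti, Pereira, Vasquez, Sato, Espinoza, Lindqvist, Beaumont

By class of mission: Whitfield (Apostolic Nuncio); then Abara, Marchetti, Pereira, Vasquez, Sato, Espinoza, Lindqvist and Beaumont (High Commissioner).
Among Abara, Marchetti, Pereira, Vasquez, Sato, Espinoza, Lindqvist and Beaumont, by years accredited (lower first): Abara (1 year) before Marchetti (5 years) before Pereira (12 years) before Vasquez (14 years) before Sato (15 years) before Espinoza and Lindqvist (16 years) before Beaumont (28 years).
Espinoza and Lindqvist are each Dean of a regional group, so the next rule applies.
Among Espinoza and Lindqvist, by date of presenting credentials (earlier first): Espinoza (1998-02-11) before Lindqvist (2002-05-02).
Full order: Whitfield, Abara, Marchetti, Pereira, Vasquez, Sato, Espinoza, Lindqvist, Beaumont.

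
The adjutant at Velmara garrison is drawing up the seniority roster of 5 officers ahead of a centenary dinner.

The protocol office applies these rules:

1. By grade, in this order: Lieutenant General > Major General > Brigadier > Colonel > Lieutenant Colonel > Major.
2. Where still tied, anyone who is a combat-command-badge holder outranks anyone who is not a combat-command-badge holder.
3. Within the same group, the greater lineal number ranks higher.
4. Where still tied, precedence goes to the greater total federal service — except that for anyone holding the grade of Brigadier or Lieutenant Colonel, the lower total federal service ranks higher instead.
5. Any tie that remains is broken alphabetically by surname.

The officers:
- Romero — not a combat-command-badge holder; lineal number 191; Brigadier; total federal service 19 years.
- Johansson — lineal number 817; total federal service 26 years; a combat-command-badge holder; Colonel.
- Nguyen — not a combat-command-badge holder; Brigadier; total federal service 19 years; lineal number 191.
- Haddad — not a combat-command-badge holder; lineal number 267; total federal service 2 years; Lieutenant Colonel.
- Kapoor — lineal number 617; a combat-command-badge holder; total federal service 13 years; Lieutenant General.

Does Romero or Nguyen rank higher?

By grade: Kapoor (Lieutenant General); then Nguyen and Romero (Brigadier); then Johansson (Colonel); then Haddad (Lieutenant Colonel).
Nguyen and Romero are each not a combat-command-badge holder, so the next rule applies.
Nguyen and Romero both have lineal number 191, so the next rule applies.
Nguyen and Romero both have total federal service 19 years, so the next rule applies.
Among Nguyen and Romero, alphabetically by surname: Nguyen before Romero.
So Nguyen takes precedence.

Nguyen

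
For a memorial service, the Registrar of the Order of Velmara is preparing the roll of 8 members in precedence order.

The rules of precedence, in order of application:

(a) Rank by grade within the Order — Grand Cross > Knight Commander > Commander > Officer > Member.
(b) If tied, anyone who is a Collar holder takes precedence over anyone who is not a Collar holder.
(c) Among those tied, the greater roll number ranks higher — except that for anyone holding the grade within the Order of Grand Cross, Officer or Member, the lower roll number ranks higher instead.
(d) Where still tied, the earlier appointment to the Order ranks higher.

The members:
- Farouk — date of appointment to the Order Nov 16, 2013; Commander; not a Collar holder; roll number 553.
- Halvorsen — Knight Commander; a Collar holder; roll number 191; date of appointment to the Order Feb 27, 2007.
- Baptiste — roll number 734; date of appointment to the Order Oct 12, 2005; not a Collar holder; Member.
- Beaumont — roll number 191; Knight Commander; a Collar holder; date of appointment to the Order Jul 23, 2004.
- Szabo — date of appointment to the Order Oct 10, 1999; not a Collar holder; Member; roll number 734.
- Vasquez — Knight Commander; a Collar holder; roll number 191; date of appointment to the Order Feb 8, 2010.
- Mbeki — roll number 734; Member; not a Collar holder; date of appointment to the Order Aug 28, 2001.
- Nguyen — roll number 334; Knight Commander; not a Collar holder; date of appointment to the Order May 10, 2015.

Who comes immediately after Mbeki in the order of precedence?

Baptiste

By grade within the Order: Beaumont, Halvorsen, Vasquez and Nguyen (Knight Commander); then Farouk (Commander); then Szabo, Mbeki and Baptiste (Member).
Among Beaumont, Halvorsen, Vasquez and Nguyen, a Collar holder before not a Collar holder: Beaumont, Halvorsen and Vasquez (a Collar holder) before Nguyen (not a Collar holder).
Beaumont, Halvorsen and Vasquez all have roll number 191, so the next rule applies.
Among Beaumont, Halvorsen and Vasquez, by date of appointment to the Order (earlier first): Beaumont (Jul 23, 2004) before Halvorsen (Feb 27, 2007) before Vasquez (Feb 8, 2010).
Szabo, Mbeki and Baptiste are each not a Collar holder, so the next rule applies.
Szabo, Mbeki and Baptiste all have roll number 734, so the next rule applies.
Among Szabo, Mbeki and Baptiste, by date of appointment to the Order (earlier first): Szabo (Oct 10, 1999) before Mbeki (Aug 28, 2001) before Baptiste (Oct 12, 2005).
Order: Beaumont, Halvorsen, Vasquez, Nguyen, Farouk, Szabo, Mbeki, Baptiste.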